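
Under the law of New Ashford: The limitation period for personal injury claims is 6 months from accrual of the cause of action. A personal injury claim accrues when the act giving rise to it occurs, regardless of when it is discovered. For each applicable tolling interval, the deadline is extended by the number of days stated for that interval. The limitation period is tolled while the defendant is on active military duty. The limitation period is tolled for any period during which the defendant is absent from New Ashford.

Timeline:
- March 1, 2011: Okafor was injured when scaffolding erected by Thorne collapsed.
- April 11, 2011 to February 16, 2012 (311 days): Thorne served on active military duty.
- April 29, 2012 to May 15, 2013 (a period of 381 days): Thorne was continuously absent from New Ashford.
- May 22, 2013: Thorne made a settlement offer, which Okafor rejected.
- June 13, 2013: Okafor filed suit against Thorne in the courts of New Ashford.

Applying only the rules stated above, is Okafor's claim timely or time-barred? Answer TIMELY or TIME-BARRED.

TIMELY

The cause of action accrued on March 1, 2011, the date of the act.
6 months from March 1, 2011 is September 1, 2011.
The defendant's active military service from April 11, 2011 to February 16, 2012 tolled the period for 311 days, extending the deadline to July 8, 2012.
The defendant's absence from the jurisdiction from April 29, 2012 to May 15, 2013 tolled the period for 381 days, extending the deadline to July 24, 2013.
Nothing else in the chronology tolls or restarts the period.
Okafor filed on June 13, 2013, before the July 24, 2013 deadline, so the action is timely.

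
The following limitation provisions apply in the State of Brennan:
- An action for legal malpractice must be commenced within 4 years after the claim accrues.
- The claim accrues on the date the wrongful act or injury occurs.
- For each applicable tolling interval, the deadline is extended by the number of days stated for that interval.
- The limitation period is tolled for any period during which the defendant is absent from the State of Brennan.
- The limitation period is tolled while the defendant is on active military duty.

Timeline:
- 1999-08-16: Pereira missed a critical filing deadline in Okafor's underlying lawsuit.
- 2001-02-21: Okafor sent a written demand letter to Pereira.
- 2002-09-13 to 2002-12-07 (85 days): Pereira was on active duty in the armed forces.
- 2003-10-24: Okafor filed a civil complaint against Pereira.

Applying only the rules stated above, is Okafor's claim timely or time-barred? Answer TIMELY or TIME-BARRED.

TIMELY

The claim accrued on 1999-08-16, when the wrongful act occurred.
4 years from 1999-08-16 is 2003-08-16.
The period was tolled for 85 days by the defendant's active military service (2002-09-13 to 2002-12-07), pushing the deadline to 2003-11-09.
Nothing else in the chronology tolls or restarts the period.
The 2003-10-24 filing precedes the 2003-11-09 deadline; the claim is timely.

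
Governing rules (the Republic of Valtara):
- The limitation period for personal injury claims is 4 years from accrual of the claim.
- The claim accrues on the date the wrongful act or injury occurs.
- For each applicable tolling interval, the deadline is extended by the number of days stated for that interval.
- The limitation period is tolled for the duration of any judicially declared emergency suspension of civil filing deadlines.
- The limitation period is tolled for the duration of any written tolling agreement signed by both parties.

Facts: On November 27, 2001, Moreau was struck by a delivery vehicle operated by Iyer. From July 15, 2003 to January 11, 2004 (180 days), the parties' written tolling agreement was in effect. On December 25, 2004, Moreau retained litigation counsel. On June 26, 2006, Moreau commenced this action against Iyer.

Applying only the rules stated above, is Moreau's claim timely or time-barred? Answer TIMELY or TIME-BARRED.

The claim accrued on November 27, 2001, when the wrongful act occurred.
4 years from November 27, 2001 is November 27, 2005.
The period was tolled for 180 days by the written tolling agreement (July 15, 2003 to January 11, 2004), pushing the deadline to May 26, 2006.
None of the other events listed affects the running of the period under the stated rules.
The June 26, 2006 filing falls after the May 26, 2006 deadline; the claim is time-barred.

TIME-BARRED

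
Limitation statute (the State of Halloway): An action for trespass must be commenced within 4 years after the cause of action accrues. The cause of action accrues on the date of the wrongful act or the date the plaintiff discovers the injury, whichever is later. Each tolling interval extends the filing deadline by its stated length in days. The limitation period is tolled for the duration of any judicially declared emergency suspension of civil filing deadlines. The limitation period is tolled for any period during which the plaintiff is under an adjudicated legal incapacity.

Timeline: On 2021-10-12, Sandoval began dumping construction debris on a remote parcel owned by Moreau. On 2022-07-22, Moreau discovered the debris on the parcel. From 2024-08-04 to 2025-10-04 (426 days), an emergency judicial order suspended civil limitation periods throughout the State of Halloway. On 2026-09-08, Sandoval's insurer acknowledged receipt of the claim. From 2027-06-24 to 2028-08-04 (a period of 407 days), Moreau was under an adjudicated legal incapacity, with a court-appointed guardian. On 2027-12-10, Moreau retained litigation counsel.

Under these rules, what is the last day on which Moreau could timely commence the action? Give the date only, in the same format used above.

2028-11-01

Taking the later of the act (2021-10-12) and discovery (2022-07-22), the claim accrued on 2022-07-22.
4 years from 2022-07-22 is 2026-07-22.
Because the emergency suspension of filing deadlines ran from 2024-08-04 to 2025-10-04, the deadline is extended by 426 days to 2027-09-21.
Because the plaintiff's legal incapacity ran from 2027-06-24 to 2028-08-04, the deadline is extended by 407 days to 2028-11-01.
None of the other events listed affects the running of the period under the stated rules.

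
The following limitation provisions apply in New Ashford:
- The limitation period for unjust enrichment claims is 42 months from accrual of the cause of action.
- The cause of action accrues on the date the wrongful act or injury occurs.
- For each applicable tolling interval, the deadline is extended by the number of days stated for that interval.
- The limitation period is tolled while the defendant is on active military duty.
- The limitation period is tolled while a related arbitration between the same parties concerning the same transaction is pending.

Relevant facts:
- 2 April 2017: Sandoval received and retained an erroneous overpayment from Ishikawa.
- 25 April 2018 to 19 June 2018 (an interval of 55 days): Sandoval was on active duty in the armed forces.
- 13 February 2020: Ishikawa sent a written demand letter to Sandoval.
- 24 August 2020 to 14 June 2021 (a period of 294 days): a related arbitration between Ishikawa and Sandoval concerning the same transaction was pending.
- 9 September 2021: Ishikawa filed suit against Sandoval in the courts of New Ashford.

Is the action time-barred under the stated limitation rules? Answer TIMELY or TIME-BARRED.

TIMELY

The claim accrued on 2 April 2017, when the wrongful act occurred.
42 months from 2 April 2017 is 2 October 2020.
The defendant's active military service from 25 April 2018 to 19 June 2018 tolled the period for 55 days, extending the deadline to 26 November 2020.
The period was tolled for 294 days by the pending related arbitration (24 August 2020 to 14 June 2021), pushing the deadline to 16 September 2021.
None of the other events listed affects the running of the period under the stated rules.
Ishikawa filed on 9 September 2021, before the 16 September 2021 deadline, so the action is timely.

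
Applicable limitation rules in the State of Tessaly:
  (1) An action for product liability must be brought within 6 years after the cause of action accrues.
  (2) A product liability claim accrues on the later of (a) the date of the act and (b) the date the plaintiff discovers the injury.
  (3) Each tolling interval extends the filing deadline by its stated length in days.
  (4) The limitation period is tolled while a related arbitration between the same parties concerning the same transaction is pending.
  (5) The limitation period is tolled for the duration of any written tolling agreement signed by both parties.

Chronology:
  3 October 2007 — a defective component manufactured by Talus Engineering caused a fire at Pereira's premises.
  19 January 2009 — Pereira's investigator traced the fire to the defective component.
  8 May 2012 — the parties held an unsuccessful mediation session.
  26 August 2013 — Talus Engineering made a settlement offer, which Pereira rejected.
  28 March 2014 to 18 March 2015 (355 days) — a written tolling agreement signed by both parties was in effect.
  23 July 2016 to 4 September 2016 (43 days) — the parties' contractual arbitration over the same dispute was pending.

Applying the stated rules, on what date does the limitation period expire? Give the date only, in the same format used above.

The claim accrued on 19 January 2009 — the later of the 3 October 2007 act and the 19 January 2009 discovery.
The untolled deadline — 6 years after 19 January 2009 — is 19 January 2015.
The written tolling agreement from 28 March 2014 to 18 March 2015 tolled the period for 355 days, extending the deadline to 9 January 2016.
By the time the pending related arbitration began on 23 July 2016, the limitation period had already expired on 9 January 2016; that interval cannot revive it.
None of the other events listed affects the running of the period under the stated rules.

9 January 2016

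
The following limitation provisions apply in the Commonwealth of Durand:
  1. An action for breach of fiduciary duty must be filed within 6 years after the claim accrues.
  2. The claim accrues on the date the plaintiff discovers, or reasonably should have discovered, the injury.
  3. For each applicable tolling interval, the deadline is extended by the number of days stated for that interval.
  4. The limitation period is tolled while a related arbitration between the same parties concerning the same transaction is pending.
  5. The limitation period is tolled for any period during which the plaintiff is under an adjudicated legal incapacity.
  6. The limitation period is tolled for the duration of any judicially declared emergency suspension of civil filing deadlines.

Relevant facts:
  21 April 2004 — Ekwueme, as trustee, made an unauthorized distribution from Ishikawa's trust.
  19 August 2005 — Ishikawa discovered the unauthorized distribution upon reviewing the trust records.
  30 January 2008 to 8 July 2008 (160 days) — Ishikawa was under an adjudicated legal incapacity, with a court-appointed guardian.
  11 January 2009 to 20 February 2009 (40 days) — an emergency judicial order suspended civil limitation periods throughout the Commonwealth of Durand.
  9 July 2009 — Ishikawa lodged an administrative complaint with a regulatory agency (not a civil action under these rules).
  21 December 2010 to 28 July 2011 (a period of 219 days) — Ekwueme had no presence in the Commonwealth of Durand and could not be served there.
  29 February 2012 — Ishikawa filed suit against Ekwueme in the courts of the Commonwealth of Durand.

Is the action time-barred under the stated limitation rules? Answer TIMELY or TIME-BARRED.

TIMELY

Under the discovery rule, the claim accrued on 19 August 2005, when Ishikawa discovered the injury — not on the 21 April 2004 date of the underlying act.
Adding the 6 years base period to 19 August 2005 gives a deadline of 19 August 2011, before any tolling.
Because the plaintiff's legal incapacity ran from 30 January 2008 to 8 July 2008, the deadline is extended by 160 days to 26 January 2012.
The emergency suspension of filing deadlines from 11 January 2009 to 20 February 2009 tolled the period for 40 days, extending the deadline to 6 March 2012.
Although the defendant's absence ran from 21 December 2010 to 28 July 2011, the stated rules do not make that a tolling event, so it is disregarded.
None of the other events listed affects the running of the period under the stated rules.
Ishikawa filed on 29 February 2012, before the 6 March 2012 deadline, so the action is timely.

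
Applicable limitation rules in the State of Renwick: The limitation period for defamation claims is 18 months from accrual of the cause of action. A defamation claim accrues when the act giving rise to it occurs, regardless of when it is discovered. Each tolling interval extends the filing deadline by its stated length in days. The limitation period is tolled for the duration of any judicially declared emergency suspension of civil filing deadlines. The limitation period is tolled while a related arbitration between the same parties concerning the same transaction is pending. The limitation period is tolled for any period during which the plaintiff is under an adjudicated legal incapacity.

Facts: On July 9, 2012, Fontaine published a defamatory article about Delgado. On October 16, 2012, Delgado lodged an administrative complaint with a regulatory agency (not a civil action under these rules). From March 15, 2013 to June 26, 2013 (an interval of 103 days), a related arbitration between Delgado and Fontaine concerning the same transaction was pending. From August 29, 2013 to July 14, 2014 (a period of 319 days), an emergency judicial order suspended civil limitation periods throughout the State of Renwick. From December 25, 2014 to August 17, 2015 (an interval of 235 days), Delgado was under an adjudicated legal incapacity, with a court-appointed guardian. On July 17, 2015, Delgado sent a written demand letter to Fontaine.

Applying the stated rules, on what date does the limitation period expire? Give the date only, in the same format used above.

The limitation period began to run on July 9, 2012.
Adding the 18 months base period to July 9, 2012 gives a deadline of January 9, 2014, before any tolling.
Because the pending related arbitration ran from March 15, 2013 to June 26, 2013, the deadline is extended by 103 days to April 22, 2014.
The emergency suspension of filing deadlines from August 29, 2013 to July 14, 2014 tolled the period for 319 days, extending the deadline to March 7, 2015.
The plaintiff's legal incapacity from December 25, 2014 to August 17, 2015 tolled the period for 235 days, extending the deadline to October 28, 2015.
None of the other events listed affects the running of the period under the stated rules.

October 28, 2015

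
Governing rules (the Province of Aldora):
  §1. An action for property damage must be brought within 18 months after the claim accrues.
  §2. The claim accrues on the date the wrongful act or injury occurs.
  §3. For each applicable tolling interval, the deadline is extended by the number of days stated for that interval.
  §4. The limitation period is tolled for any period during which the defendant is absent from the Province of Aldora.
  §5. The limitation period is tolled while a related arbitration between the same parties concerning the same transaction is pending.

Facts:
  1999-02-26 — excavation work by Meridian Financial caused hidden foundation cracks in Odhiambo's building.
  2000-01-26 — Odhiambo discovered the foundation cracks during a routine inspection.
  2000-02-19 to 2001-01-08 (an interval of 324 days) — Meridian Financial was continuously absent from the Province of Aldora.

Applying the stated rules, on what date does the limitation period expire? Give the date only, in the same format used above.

Because the rule ties accrual to occurrence, the claim accrued on 1999-02-26, not on the 2000-01-26 discovery date.
Adding the 18 months base period to 1999-02-26 gives a deadline of 2000-08-26, before any tolling.
The defendant's absence from the jurisdiction from 2000-02-19 to 2001-01-08 tolled the period for 324 days, extending the deadline to 2001-07-16.

2001-07-16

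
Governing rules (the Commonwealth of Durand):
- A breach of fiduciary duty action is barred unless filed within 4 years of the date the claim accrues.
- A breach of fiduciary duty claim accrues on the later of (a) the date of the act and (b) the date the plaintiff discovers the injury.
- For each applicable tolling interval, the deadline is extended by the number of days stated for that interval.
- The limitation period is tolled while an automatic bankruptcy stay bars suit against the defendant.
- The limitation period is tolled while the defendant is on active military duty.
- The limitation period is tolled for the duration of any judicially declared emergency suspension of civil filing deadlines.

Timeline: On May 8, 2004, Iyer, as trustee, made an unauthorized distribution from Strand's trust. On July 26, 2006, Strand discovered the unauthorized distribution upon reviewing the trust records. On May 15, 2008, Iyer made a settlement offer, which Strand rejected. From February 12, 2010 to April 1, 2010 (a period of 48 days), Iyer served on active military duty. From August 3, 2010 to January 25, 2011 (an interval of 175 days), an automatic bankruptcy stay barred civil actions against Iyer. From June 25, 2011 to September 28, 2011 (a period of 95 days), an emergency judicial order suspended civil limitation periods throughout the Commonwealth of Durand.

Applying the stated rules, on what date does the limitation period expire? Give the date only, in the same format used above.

Taking the later of the act (May 8, 2004) and discovery (July 26, 2006), the claim accrued on July 26, 2006.
4 years from July 26, 2006 is July 26, 2010.
The defendant's active military service from February 12, 2010 to April 1, 2010 tolled the period for 48 days, extending the deadline to September 12, 2010.
The automatic bankruptcy stay from August 3, 2010 to January 25, 2011 tolled the period for 175 days, extending the deadline to March 6, 2011.
The emergency suspension of filing deadlines starting June 25, 2011 came too late — the period had run on March 6, 2011 — and so does not extend the deadline.
The other events in the timeline have no effect on the limitation period under the stated rules.

March 6, 2011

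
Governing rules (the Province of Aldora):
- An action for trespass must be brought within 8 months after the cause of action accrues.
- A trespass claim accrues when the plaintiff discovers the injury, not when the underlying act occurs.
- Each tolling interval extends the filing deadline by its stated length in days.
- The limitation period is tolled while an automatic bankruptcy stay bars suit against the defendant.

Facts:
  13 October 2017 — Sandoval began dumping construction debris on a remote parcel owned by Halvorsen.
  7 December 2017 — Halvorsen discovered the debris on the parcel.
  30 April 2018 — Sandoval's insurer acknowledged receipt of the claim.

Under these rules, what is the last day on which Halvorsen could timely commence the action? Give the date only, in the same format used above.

7 August 2018

The claim did not accrue until Halvorsen discovered the injury on 7 December 2017; the 13 October 2017 act date does not start the clock under the stated rule.
Adding the 8 months base period to 7 December 2017 gives a deadline of 7 August 2018, before any tolling.
None of the other events listed affects the running of the period under the stated rules.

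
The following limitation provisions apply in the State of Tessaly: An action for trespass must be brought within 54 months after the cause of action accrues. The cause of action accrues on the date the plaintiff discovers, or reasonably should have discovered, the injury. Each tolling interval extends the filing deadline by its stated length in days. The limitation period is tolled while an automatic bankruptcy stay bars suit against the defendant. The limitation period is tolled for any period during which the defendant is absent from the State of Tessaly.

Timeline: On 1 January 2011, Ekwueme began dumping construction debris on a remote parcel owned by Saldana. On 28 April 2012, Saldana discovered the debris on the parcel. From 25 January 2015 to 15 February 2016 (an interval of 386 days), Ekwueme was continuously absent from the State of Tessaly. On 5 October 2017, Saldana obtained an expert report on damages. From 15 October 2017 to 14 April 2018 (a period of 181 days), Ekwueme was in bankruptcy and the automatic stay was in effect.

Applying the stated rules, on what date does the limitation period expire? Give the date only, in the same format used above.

18 May 2018

The claim did not accrue until Saldana discovered the injury on 28 April 2012; the 1 January 2011 act date does not start the clock under the stated rule.
54 months from 28 April 2012 is 28 October 2016.
Because the defendant's absence from the jurisdiction ran from 25 January 2015 to 15 February 2016, the deadline is extended by 386 days to 18 November 2017.
The automatic bankruptcy stay from 15 October 2017 to 14 April 2018 tolled the period for 181 days, extending the deadline to 18 May 2018.
Nothing else in the chronology tolls or restarts the period.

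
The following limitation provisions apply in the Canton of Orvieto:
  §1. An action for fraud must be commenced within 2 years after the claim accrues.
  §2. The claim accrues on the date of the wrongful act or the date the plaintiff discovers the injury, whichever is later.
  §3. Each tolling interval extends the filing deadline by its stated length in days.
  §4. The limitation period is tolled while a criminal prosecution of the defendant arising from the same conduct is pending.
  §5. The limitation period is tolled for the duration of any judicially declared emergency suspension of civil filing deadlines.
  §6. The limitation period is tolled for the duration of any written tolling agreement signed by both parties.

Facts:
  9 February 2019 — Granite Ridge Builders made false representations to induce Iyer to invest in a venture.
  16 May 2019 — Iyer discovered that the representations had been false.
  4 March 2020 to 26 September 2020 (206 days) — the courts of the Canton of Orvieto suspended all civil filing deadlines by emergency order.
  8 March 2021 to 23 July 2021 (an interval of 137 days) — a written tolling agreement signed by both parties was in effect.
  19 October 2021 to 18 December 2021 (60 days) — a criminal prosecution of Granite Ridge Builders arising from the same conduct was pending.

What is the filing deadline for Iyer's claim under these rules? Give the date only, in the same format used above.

Because discovery on 16 May 2019 post-dates the 9 February 2019 act, accrual under the later-of rule falls on 16 May 2019.
The untolled deadline — 2 years after 16 May 2019 — is 16 May 2021.
The period was tolled for 206 days by the emergency suspension of filing deadlines (4 March 2020 to 26 September 2020), pushing the deadline to 8 December 2021.
The period was tolled for 137 days by the written tolling agreement (8 March 2021 to 23 July 2021), pushing the deadline to 24 April 2022.
The pending criminal prosecution from 19 October 2021 to 18 December 2021 tolled the period for 60 days, extending the deadline to 23 June 2022.

23 June 2022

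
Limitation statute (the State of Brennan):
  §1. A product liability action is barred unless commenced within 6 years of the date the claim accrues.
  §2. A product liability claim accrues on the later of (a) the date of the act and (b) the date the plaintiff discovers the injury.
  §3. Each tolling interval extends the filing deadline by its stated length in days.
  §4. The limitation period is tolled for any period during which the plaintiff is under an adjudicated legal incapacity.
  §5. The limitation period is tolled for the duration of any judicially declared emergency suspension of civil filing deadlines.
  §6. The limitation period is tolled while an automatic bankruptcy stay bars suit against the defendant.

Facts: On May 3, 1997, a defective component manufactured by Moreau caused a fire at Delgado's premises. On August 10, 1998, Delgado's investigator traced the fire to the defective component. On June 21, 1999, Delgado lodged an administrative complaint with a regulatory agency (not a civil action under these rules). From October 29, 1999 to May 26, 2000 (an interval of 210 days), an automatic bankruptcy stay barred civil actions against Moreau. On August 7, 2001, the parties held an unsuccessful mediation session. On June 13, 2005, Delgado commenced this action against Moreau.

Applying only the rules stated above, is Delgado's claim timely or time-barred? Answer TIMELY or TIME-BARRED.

TIME-BARRED

Taking the later of the act (May 3, 1997) and discovery (August 10, 1998), the claim accrued on August 10, 1998.
Adding the 6 years base period to August 10, 1998 gives a deadline of August 10, 2004, before any tolling.
Because the automatic bankruptcy stay ran from October 29, 1999 to May 26, 2000, the deadline is extended by 210 days to March 8, 2005.
The other events in the timeline have no effect on the limitation period under the stated rules.
The June 13, 2005 filing falls after the March 8, 2005 deadline; the claim is time-barred.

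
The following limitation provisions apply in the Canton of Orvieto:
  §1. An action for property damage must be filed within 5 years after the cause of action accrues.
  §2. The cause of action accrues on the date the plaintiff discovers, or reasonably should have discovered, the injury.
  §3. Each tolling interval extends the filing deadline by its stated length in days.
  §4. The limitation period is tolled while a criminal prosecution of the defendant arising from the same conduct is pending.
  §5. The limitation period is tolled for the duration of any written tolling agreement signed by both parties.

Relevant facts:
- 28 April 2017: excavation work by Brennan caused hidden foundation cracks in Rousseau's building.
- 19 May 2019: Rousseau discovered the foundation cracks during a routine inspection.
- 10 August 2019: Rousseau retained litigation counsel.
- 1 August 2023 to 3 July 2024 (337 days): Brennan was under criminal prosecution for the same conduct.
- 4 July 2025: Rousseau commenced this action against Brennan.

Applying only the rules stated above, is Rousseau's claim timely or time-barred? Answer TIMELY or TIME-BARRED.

The claim did not accrue until Rousseau discovered the injury on 19 May 2019; the 28 April 2017 act date does not start the clock under the stated rule.
Adding the 5 years base period to 19 May 2019 gives a deadline of 19 May 2024, before any tolling.
The pending criminal prosecution from 1 August 2023 to 3 July 2024 tolled the period for 337 days, extending the deadline to 21 April 2025.
None of the other events listed affects the running of the period under the stated rules.
Filing on 4 July 2025 missed the 21 April 2025 deadline — the action is time-barred.

TIME-BARRED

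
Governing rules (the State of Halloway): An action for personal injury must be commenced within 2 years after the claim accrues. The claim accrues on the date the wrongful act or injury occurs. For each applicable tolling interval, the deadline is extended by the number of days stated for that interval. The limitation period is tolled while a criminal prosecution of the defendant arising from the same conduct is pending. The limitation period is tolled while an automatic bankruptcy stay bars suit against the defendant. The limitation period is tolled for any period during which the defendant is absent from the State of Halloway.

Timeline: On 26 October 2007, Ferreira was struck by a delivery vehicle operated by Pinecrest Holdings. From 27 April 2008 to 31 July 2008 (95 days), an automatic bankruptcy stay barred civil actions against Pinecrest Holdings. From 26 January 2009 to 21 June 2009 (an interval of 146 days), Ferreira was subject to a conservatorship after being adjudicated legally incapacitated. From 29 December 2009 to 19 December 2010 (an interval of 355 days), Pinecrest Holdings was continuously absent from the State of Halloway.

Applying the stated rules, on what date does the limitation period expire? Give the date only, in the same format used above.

The claim accrued on 26 October 2007, when the wrongful act occurred.
The untolled deadline — 2 years after 26 October 2007 — is 26 October 2009.
Because the automatic bankruptcy stay ran from 27 April 2008 to 31 July 2008, the deadline is extended by 95 days to 29 January 2010.
Because the defendant's absence from the jurisdiction ran from 29 December 2009 to 19 December 2010, the deadline is extended by 355 days to 19 January 2011.
The plaintiff's legal incapacity from 26 January 2009 to 21 June 2009 does not toll the period, because no stated rule makes the plaintiff's incapacity a tolling event.

19 January 2011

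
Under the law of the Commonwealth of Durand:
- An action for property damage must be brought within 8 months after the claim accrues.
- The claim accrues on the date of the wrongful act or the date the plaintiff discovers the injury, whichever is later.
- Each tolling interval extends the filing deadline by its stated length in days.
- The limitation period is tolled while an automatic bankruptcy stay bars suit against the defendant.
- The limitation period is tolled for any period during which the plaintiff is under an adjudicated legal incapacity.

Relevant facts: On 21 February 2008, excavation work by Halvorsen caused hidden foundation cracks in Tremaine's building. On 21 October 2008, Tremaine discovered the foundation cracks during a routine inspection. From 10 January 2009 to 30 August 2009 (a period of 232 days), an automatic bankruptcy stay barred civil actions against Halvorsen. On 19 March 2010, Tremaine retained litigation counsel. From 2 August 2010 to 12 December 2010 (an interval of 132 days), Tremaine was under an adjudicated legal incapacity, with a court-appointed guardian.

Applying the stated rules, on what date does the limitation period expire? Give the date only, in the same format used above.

The claim accrued on 21 October 2008 — the later of the 21 February 2008 act and the 21 October 2008 discovery.
The untolled deadline — 8 months after 21 October 2008 — is 21 June 2009.
Because the automatic bankruptcy stay ran from 10 January 2009 to 30 August 2009, the deadline is extended by 232 days to 8 February 2010.
By the time the plaintiff's legal incapacity began on 2 August 2010, the limitation period had already expired on 8 February 2010; that interval cannot revive it.
The other events in the timeline have no effect on the limitation period under the stated rules.

8 February 2010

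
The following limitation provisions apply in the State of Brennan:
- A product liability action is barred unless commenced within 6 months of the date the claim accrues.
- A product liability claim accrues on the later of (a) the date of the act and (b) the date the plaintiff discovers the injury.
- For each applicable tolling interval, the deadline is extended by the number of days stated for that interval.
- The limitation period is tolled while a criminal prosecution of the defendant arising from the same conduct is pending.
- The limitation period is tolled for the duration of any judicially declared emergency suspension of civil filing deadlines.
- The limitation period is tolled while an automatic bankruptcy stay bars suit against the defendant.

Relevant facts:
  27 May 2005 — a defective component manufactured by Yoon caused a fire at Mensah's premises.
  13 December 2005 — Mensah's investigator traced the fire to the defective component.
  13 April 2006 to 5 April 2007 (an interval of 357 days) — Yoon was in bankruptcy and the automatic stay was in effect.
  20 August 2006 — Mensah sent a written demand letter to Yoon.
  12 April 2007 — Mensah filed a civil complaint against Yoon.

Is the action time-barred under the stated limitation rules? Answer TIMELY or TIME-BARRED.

TIMELY

Taking the later of the act (27 May 2005) and discovery (13 December 2005), the claim accrued on 13 December 2005.
Adding the 6 months base period to 13 December 2005 gives a deadline of 13 June 2006, before any tolling.
The automatic bankruptcy stay from 13 April 2006 to 5 April 2007 tolled the period for 357 days, extending the deadline to 5 June 2007.
Nothing else in the chronology tolls or restarts the period.
Filing on 12 April 2007 beat the 5 June 2007 deadline — the action is timely.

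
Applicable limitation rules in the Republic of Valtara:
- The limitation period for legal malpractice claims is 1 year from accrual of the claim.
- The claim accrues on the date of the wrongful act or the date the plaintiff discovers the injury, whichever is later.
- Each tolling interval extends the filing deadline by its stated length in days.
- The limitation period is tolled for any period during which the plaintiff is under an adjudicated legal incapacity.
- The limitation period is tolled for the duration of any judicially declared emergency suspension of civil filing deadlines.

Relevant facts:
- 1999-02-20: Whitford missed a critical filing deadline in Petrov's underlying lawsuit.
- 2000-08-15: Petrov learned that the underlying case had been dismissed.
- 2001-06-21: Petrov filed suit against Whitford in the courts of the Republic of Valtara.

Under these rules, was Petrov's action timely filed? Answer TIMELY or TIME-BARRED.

Taking the later of the act (1999-02-20) and discovery (2000-08-15), the claim accrued on 2000-08-15.
The untolled deadline — 1 year after 2000-08-15 — is 2001-08-15.
The 2001-06-21 filing precedes the 2001-08-15 deadline; the claim is timely.

TIMELY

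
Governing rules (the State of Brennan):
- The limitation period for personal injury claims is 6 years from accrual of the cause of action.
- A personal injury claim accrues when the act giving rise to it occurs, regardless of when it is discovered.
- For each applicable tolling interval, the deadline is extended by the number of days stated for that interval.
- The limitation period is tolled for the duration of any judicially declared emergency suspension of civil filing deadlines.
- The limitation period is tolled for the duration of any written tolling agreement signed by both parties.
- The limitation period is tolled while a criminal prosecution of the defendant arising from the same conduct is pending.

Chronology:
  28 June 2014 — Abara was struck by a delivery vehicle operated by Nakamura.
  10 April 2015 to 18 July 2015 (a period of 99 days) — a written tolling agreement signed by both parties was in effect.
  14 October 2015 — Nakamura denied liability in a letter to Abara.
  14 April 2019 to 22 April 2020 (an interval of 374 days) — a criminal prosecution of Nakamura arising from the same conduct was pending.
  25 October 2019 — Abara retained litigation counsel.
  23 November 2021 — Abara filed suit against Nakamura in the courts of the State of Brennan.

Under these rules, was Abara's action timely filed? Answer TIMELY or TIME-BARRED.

TIME-BARRED

The claim accrued on 28 June 2014, when the wrongful act occurred.
Adding the 6 years base period to 28 June 2014 gives a deadline of 28 June 2020, before any tolling.
The period was tolled for 99 days by the written tolling agreement (10 April 2015 to 18 July 2015), pushing the deadline to 5 October 2020.
Because the pending criminal prosecution ran from 14 April 2019 to 22 April 2020, the deadline is extended by 374 days to 14 October 2021.
The other events in the timeline have no effect on the limitation period under the stated rules.
Filing on 23 November 2021 missed the 14 October 2021 deadline — the action is time-barred.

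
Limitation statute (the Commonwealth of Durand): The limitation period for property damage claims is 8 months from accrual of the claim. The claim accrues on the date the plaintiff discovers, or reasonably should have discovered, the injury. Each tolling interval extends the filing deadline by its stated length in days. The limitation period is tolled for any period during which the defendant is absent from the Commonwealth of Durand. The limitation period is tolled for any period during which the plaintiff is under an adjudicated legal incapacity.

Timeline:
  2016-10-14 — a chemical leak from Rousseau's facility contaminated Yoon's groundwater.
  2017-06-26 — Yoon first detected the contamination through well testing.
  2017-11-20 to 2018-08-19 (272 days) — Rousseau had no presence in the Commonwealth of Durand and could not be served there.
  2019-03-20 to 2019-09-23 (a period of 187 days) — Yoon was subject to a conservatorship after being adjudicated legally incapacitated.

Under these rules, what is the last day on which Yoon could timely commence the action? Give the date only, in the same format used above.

The claim did not accrue until Yoon discovered the injury on 2017-06-26; the 2016-10-14 act date does not start the clock under the stated rule.
Adding the 8 months base period to 2017-06-26 gives a deadline of 2018-02-26, before any tolling.
Because the defendant's absence from the jurisdiction ran from 2017-11-20 to 2018-08-19, the deadline is extended by 272 days to 2018-11-25.
By the time the plaintiff's legal incapacity began on 2019-03-20, the limitation period had already expired on 2018-11-25; that interval cannot revive it.

2018-11-25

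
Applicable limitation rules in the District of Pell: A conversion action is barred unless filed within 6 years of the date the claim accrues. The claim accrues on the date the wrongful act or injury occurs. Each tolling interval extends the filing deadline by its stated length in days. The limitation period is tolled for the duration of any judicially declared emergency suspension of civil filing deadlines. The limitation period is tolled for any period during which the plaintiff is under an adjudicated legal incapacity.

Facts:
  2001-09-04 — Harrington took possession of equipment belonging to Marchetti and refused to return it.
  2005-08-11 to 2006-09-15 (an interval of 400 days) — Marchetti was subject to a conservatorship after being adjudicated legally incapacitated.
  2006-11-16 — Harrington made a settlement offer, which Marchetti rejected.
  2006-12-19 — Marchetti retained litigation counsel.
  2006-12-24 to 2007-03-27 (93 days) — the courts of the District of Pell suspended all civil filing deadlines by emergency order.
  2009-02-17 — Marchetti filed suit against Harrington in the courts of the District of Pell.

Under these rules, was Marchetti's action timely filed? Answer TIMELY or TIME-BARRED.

TIME-BARRED

The claim accrued on 2001-09-04, the date of the act.
The untolled deadline — 6 years after 2001-09-04 — is 2007-09-04.
The plaintiff's legal incapacity from 2005-08-11 to 2006-09-15 tolled the period for 400 days, extending the deadline to 2008-10-08.
The period was tolled for 93 days by the emergency suspension of filing deadlines (2006-12-24 to 2007-03-27), pushing the deadline to 2009-01-09.
None of the other events listed affects the running of the period under the stated rules.
Filing on 2009-02-17 missed the 2009-01-09 deadline — the action is time-barred.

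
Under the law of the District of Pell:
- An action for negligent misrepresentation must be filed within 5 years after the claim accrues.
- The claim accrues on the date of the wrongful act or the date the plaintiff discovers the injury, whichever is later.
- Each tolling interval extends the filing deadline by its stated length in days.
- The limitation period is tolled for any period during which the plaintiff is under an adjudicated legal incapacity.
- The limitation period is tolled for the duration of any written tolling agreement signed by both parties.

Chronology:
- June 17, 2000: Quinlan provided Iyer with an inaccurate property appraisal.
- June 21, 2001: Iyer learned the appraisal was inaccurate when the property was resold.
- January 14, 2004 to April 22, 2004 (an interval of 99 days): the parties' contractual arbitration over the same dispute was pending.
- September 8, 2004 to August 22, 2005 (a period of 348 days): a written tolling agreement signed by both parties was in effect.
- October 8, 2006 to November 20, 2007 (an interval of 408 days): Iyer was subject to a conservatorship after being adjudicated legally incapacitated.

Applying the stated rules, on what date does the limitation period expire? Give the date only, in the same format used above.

July 16, 2008

Because discovery on June 21, 2001 post-dates the June 17, 2000 act, accrual under the later-of rule falls on June 21, 2001.
5 years from June 21, 2001 is June 21, 2006.
The period was tolled for 348 days by the written tolling agreement (September 8, 2004 to August 22, 2005), pushing the deadline to June 4, 2007.
Because the plaintiff's legal incapacity ran from October 8, 2006 to November 20, 2007, the deadline is extended by 408 days to July 16, 2008.
No stated provision tolls the period for a pending arbitration, so the interval from January 14, 2004 to April 22, 2004 has no effect on the deadline.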